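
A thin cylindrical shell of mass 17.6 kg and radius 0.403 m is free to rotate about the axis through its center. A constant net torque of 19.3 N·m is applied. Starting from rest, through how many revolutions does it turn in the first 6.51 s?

I = MR² = (17.6)(0.403)² = 2.858 kg·m².
α = τ/I = 19.3/2.858 = 6.752 rad/s².
θ = ½αt² = ½(6.752)(6.51)² = 143.1 rad.
Revolutions = θ/(2π) = 22.77.

≈ 22.8 revolutions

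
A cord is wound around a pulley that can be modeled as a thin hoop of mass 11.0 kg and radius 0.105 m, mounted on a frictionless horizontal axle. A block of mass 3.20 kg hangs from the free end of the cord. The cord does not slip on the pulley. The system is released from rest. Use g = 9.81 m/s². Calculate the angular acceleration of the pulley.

I = MR² = (11.0)(0.105)² = 0.1213 kg·m².
Block: mg − T = ma. Pulley: TR = Iα. No-slip: a = αR, so T = (I/R²)a = 11.00·a.
Then mg = (m + 11.00)a, so a = (3.20)(9.81)/(3.20 + 11.00) = 2.211 m/s².
α = a/R = 2.211/0.105 = 21.05 rad/s².

α ≈ 21.1 rad/s²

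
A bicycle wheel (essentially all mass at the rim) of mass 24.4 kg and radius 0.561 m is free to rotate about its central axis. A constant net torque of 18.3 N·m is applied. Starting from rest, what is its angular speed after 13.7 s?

ω ≈ 32.6 rad/s

I = MR² = (24.4)(0.561)² = 7.679 kg·m².
α = τ/I = 18.3/7.679 = 2.383 rad/s².
ω = ω₀ + αt = 0 + (2.383)(13.7) = 32.65 rad/s.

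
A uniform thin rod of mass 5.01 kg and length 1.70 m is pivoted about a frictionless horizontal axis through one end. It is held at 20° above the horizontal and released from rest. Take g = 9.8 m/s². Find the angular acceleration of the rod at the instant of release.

α ≈ 8.13 rad/s²

About the pivot, I = (1/3)ML² = (1/3)(5.01)(1.70)² = 4.826 kg·m².
The weight acts at the center, a distance L/2 = 0.8500 m from the pivot; τ = Mg(L/2) cos 20° = 39.22 N·m.
α = τ/I = 39.22/4.826 = 8.126 rad/s².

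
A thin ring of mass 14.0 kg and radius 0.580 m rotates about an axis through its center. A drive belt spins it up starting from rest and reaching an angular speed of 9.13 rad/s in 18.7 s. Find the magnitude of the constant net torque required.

τ ≈ 2.30 N·m

I = MR² = (14.0)(0.580)² = 4.710 kg·m².
α = Δω/Δt = (9.13 − 0)/18.7 = 0.4882 rad/s².
τ = Iα = (4.710)(0.4882) = 2.299 N·m.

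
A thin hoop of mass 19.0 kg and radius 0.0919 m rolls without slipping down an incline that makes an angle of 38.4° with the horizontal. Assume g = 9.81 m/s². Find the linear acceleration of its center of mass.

a ≈ 3.05 m/s²

Translation along the incline: Mg sinθ − f = Ma.
Rotation about the center: fR = Iα with I = MR². No-slip gives a = αR, so f = (I/R²)a = M a.
Substituting: Mg sinθ = (1 + 1.000)Ma, so a = g sinθ/(1 + 1.000) = (9.81) sin 38.4° / 2.000 = 3.047 m/s².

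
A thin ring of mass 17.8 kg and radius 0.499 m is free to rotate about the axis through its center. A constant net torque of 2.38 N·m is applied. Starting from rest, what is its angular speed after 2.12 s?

I = MR² = (17.8)(0.499)² = 4.432 kg·m².
α = τ/I = 2.38/4.432 = 0.5370 rad/s².
ω = ω₀ + αt = 0 + (0.5370)(2.12) = 1.138 rad/s.

ω ≈ 1.14 rad/s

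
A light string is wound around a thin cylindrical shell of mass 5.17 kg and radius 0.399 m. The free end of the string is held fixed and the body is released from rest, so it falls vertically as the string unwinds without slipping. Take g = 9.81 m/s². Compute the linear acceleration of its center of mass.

Translation: Mg − T = Ma. Rotation about the center: TR = Iα with I = MR².
With a = αR: T = (I/R²)a = M a, so Mg = (1 + 1.000)Ma.
a = g/(1 + 1.000) = 9.81/2.000 = 4.905 m/s².

a ≈ 4.91 m/s²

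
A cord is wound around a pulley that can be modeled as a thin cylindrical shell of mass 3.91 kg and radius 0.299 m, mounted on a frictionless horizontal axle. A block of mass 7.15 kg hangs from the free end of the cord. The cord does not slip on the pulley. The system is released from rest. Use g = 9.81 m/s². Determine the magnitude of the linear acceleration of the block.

a ≈ 6.34 m/s²

I = MR² = (3.91)(0.299)² = 0.3496 kg·m².
Block: mg − T = ma. Pulley: TR = Iα. No-slip: a = αR, so T = (I/R²)a = 3.910·a.
Then mg = (m + 3.910)a, so a = (7.15)(9.81)/(7.15 + 3.910) = 6.342 m/s².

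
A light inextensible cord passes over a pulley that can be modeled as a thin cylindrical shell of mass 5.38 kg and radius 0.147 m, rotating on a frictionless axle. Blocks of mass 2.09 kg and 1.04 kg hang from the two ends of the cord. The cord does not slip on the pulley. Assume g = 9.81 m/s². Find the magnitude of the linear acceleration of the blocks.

I = MR² = (5.38)(0.147)² = 0.1163 kg·m².
Heavier block: m₁g − T₁ = m₁a. Lighter block: T₂ − m₂g = m₂a.
Pulley: (T₁ − T₂)R = Iα = I(a/R), so T₁ − T₂ = (I/R²)a = 1·M_p a = 5.380·a.
Adding the three: (m₁ − m₂)g = (m₁ + m₂ + 5.380)a, so a = (2.09 − 1.04)(9.81)/(2.09 + 1.04 + 5.380) = 1.210 m/s².

a ≈ 1.21 m/s²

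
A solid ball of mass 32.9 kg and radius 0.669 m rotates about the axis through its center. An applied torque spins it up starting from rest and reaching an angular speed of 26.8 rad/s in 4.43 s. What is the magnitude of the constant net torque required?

τ ≈ 35.6 N·m

I = (2/5)MR² = (2/5)(32.9)(0.669)² = 5.890 kg·m².
α = Δω/Δt = (26.8 − 0)/4.43 = 6.050 rad/s².
τ = Iα = (5.890)(6.050) = 35.63 N·m.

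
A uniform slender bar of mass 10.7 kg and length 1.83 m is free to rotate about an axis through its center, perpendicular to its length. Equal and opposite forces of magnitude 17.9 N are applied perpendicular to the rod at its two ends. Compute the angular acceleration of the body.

α ≈ 11.0 rad/s²

I = (1/12)ML² = (1/12)(10.7)(1.83)² = 2.986 kg·m².
The couple gives τ = F·(L/2) + F·(L/2) = F L = (17.9)(1.83) = 32.76 N·m.
Newton's second law for rotation, τ = Iα, gives α = τ/I = 32.76/2.986 = 10.97 rad/s².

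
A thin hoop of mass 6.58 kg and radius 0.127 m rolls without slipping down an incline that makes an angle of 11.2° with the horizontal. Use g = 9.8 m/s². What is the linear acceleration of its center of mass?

Translation along the incline: Mg sinθ − f = Ma.
Rotation about the center: fR = Iα with I = MR². No-slip gives a = αR, so f = (I/R²)a = M a.
Substituting: Mg sinθ = (1 + 1.000)Ma, so a = g sinθ/(1 + 1.000) = (9.8) sin 11.2° / 2.000 = 0.9517 m/s².

a ≈ 0.952 m/s²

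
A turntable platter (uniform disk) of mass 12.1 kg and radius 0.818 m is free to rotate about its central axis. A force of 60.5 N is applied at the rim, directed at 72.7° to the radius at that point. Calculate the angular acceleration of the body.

α ≈ 11.7 rad/s²

I = ½MR² = (1/2)(12.1)(0.818)² = 4.048 kg·m².
Only the tangential component produces torque: τ = F R sinθ = (60.5)(0.818) sin 72.7° = 47.25 N·m.
Newton's second law for rotation, τ = Iα, gives α = τ/I = 47.25/4.048 = 11.67 rad/s².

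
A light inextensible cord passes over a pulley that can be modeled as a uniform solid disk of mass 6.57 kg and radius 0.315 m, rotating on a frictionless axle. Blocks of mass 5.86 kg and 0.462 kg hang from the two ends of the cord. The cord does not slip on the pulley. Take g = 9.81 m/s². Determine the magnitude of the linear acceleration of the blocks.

I = ½MR² = (1/2)(6.57)(0.315)² = 0.3260 kg·m².
Heavier block: m₁g − T₁ = m₁a. Lighter block: T₂ − m₂g = m₂a.
Pulley: (T₁ − T₂)R = Iα = I(a/R), so T₁ − T₂ = (I/R²)a = (1/2)M_p a = 3.285·a.
Adding the three: (m₁ − m₂)g = (m₁ + m₂ + 3.285)a, so a = (5.86 − 0.462)(9.81)/(5.86 + 0.462 + 3.285) = 5.512 m/s².

a ≈ 5.51 m/s²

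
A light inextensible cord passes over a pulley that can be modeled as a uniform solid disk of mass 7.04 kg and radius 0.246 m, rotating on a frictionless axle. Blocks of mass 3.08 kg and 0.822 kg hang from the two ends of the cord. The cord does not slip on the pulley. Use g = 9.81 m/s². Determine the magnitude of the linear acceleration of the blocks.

a ≈ 2.98 m/s²

I = ½MR² = (1/2)(7.04)(0.246)² = 0.2130 kg·m².
Heavier block: m₁g − T₁ = m₁a. Lighter block: T₂ − m₂g = m₂a.
Pulley: (T₁ − T₂)R = Iα = I(a/R), so T₁ − T₂ = (I/R²)a = (1/2)M_p a = 3.520·a.
Adding the three: (m₁ − m₂)g = (m₁ + m₂ + 3.520)a, so a = (3.08 − 0.822)(9.81)/(3.08 + 0.822 + 3.520) = 2.985 m/s².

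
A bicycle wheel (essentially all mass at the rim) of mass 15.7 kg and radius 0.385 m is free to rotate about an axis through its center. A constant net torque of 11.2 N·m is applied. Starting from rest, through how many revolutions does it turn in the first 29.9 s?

I = MR² = (15.7)(0.385)² = 2.327 kg·m².
α = τ/I = 11.2/2.327 = 4.813 rad/s².
θ = ½αt² = ½(4.813)(29.9)² = 2151 rad.
Revolutions = θ/(2π) = 342.4.

≈ 342 revolutions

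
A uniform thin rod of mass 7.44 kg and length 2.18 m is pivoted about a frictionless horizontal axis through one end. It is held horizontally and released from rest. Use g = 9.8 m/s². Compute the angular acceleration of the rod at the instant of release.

α ≈ 6.74 rad/s²

About the pivot, I = (1/3)ML² = (1/3)(7.44)(2.18)² = 11.79 kg·m².
The weight acts at the center, a distance L/2 = 1.090 m from the pivot; τ = Mg(L/2) = 79.47 N·m.
α = τ/I = 79.47/11.79 = 6.743 rad/s².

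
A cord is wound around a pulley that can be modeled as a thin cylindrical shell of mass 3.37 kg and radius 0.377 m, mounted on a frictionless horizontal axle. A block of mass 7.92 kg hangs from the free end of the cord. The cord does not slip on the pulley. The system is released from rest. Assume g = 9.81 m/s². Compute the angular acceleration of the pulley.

α ≈ 18.3 rad/s²

I = MR² = (3.37)(0.377)² = 0.4790 kg·m².
Block: mg − T = ma. Pulley: TR = Iα. No-slip: a = αR, so T = (I/R²)a = 3.370·a.
Then mg = (m + 3.370)a, so a = (7.92)(9.81)/(7.92 + 3.370) = 6.882 m/s².
α = a/R = 6.882/0.377 = 18.25 rad/s².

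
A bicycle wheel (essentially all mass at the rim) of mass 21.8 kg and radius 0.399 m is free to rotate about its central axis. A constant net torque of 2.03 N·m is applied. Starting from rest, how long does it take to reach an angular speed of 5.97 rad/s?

t ≈ 10.2 s

I = MR² = (21.8)(0.399)² = 3.471 kg·m².
α = τ/I = 2.03/3.471 = 0.5849 rad/s².
ω = αt ⇒ t = ω/α = 5.97/0.5849 = 10.21 s.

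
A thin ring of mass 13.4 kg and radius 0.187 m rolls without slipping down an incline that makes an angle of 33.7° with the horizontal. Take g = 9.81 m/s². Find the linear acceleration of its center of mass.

Translation along the incline: Mg sinθ − f = Ma.
Rotation about the center: fR = Iα with I = MR². No-slip gives a = αR, so f = (I/R²)a = M a.
Substituting: Mg sinθ = (1 + 1.000)Ma, so a = g sinθ/(1 + 1.000) = (9.81) sin 33.7° / 2.000 = 2.722 m/s².

a ≈ 2.72 m/s²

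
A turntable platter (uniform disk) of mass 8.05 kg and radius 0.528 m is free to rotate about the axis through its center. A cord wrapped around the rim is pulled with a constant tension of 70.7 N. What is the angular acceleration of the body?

α ≈ 33.3 rad/s²

I = ½MR² = (1/2)(8.05)(0.528)² = 1.122 kg·m².
τ = F R = (70.7)(0.528) = 37.33 N·m.
From τ = Iα: α = 37.33/1.122 = 33.27 rad/s².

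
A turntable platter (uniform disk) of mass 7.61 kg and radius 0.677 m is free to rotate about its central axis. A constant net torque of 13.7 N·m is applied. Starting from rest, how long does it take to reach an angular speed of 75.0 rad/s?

I = ½MR² = (1/2)(7.61)(0.677)² = 1.744 kg·m².
α = τ/I = 13.7/1.744 = 7.856 rad/s².
ω = αt ⇒ t = ω/α = 75.0/7.856 = 9.547 s.

t ≈ 9.55 s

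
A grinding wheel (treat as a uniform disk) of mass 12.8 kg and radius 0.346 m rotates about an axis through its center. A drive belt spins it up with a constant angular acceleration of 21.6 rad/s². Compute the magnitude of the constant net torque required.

τ ≈ 16.5 N·m

I = ½MR² = (1/2)(12.8)(0.346)² = 0.7662 kg·m².
τ = Iα = (0.7662)(21.60) = 16.55 N·m.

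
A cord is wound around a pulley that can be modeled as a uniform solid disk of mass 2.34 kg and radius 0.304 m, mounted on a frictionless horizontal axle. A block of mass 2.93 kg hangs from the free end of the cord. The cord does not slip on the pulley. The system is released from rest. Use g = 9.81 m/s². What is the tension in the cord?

T ≈ 8.20 N

I = ½MR² = (1/2)(2.34)(0.304)² = 0.1081 kg·m².
Block: mg − T = ma. Pulley: TR = Iα. No-slip: a = αR, so T = (I/R²)a = 1.170·a.
Then mg = (m + 1.170)a, so a = (2.93)(9.81)/(2.93 + 1.170) = 7.011 m/s².
T = 1.170·a = 8.202 N.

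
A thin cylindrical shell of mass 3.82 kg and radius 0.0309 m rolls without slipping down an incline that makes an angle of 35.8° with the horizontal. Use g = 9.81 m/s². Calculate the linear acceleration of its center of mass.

a ≈ 2.87 m/s²

Translation along the incline: Mg sinθ − f = Ma.
Rotation about the center: fR = Iα with I = MR². No-slip gives a = αR, so f = (I/R²)a = M a.
Substituting: Mg sinθ = (1 + 1.000)Ma, so a = g sinθ/(1 + 1.000) = (9.81) sin 35.8° / 2.000 = 2.869 m/s².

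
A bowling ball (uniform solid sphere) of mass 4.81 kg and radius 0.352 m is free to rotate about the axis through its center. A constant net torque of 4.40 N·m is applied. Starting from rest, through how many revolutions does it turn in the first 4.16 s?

≈ 25.4 revolutions

I = (2/5)MR² = (2/5)(4.81)(0.352)² = 0.2384 kg·m².
α = τ/I = 4.40/0.2384 = 18.46 rad/s².
θ = ½αt² = ½(18.46)(4.16)² = 159.7 rad.
Revolutions = θ/(2π) = 25.42.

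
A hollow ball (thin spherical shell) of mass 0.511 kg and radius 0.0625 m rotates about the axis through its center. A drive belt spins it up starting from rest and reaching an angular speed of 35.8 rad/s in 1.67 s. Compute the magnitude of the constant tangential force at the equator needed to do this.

I = (2/3)MR² = (2/3)(0.511)(0.0625)² = 0.001331 kg·m².
α = Δω/Δt = (35.8 − 0)/1.67 = 21.44 rad/s².
The required torque is τ = Iα = (0.001331)(21.44) = 0.02853 N·m.
A tangential force at the equator gives τ = FR, so F = τ/R = 0.02853/0.0625 = 0.4564 N.

F ≈ 0.456 N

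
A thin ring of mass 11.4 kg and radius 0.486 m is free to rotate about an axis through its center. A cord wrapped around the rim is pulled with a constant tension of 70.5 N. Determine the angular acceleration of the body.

I = MR² = (11.4)(0.486)² = 2.693 kg·m².
τ = F R = (70.5)(0.486) = 34.26 N·m.
Newton's second law for rotation, τ = Iα, gives α = τ/I = 34.26/2.693 = 12.72 rad/s².

α ≈ 12.7 rad/s²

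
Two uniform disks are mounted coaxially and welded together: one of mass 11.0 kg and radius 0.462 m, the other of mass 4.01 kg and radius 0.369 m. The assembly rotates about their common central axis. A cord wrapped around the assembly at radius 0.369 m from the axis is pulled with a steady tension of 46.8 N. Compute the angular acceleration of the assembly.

α ≈ 11.9 rad/s²

I = ½M₁R₁² + ½M₂R₂² = ½(11.0)(0.462)² + ½(4.01)(0.369)² = 1.447 kg·m².
τ = F r = (46.8)(0.369) = 17.27 N·m.
α = τ/I = 17.27/1.447 = 11.93 rad/s².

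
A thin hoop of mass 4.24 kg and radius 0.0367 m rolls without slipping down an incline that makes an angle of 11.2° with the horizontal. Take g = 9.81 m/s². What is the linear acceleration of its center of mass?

a ≈ 0.953 m/s²

Translation along the incline: Mg sinθ − f = Ma.
Rotation about the center: fR = Iα with I = MR². No-slip gives a = αR, so f = (I/R²)a = M a.
Substituting: Mg sinθ = (1 + 1.000)Ma, so a = g sinθ/(1 + 1.000) = (9.81) sin 11.2° / 2.000 = 0.9527 m/s².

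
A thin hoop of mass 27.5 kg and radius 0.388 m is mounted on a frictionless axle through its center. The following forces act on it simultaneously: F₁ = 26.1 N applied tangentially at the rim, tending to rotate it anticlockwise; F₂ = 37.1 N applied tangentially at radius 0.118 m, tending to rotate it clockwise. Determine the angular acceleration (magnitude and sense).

α ≈ 1.39 rad/s², anticlockwise

I = MR² = (27.5)(0.388)² = 4.140 kg·m².
Taking anticlockwise as positive: τ₁ = +(26.1)(0.388) = +10.13 N·m; τ₂ = −(37.1)(0.118) = −4.378 N·m.
Net torque τ = 5.749 N·m.
α = τ/I = 5.749/4.140 = 1.389 rad/s².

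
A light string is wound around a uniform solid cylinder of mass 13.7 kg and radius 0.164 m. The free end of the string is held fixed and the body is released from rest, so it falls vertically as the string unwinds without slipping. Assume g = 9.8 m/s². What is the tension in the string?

Translation: Mg − T = Ma. Rotation about the center: TR = Iα with I = ½MR².
With a = αR: T = (I/R²)a = (1/2)M a, so Mg = (1 + 0.5000)Ma.
a = g/(1 + 0.5000) = 9.8/1.500 = 6.533 m/s².
T = 0.5000·M·a = (0.5000)(13.7)(6.533) = 44.75 N.

T ≈ 44.8 N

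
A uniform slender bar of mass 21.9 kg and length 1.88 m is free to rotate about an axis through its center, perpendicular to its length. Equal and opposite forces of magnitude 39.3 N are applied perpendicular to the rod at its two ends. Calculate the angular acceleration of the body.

I = (1/12)ML² = (1/12)(21.9)(1.88)² = 6.450 kg·m².
The couple gives τ = F·(L/2) + F·(L/2) = F L = (39.3)(1.88) = 73.88 N·m.
From τ = Iα: α = 73.88/6.450 = 11.45 rad/s².

α ≈ 11.5 rad/s²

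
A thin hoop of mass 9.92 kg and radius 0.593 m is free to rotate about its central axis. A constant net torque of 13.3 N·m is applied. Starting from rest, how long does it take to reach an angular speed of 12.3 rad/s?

t ≈ 3.23 s

I = MR² = (9.92)(0.593)² = 3.488 kg·m².
α = τ/I = 13.3/3.488 = 3.813 rad/s².
ω = αt ⇒ t = ω/α = 12.3/3.813 = 3.226 s.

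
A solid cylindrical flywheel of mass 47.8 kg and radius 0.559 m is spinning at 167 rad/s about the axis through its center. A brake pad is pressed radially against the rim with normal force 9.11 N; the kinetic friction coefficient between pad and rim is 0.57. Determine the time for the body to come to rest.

t ≈ 430 s

I = ½MR² = (1/2)(47.8)(0.559)² = 7.468 kg·m².
Friction force f = μN = (0.57)(9.11) = 5.193 N at the rim; torque magnitude τ = fR = 2.903 N·m, opposing ω.
|α| = τ/I = 2.903/7.468 = 0.3887 rad/s² (deceleration).
0 = ω₀ − |α|t ⇒ t = ω₀/|α| = 167/0.3887 = 429.7 s.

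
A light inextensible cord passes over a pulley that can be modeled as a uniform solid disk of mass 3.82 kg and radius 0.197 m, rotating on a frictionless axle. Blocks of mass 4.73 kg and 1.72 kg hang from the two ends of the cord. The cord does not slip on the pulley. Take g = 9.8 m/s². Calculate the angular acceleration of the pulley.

I = ½MR² = (1/2)(3.82)(0.197)² = 0.07413 kg·m².
Heavier block: m₁g − T₁ = m₁a. Lighter block: T₂ − m₂g = m₂a.
Pulley: (T₁ − T₂)R = Iα = I(a/R), so T₁ − T₂ = (I/R²)a = (1/2)M_p a = 1.910·a.
Adding the three: (m₁ − m₂)g = (m₁ + m₂ + 1.910)a, so a = (4.73 − 1.72)(9.8)/(4.73 + 1.72 + 1.910) = 3.528 m/s².
α = a/R = 3.528/0.197 = 17.91 rad/s².

α ≈ 17.9 rad/s²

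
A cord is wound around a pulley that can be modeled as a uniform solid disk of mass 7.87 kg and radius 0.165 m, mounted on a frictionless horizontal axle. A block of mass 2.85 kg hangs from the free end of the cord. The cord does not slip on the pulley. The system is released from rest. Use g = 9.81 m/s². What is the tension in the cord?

I = ½MR² = (1/2)(7.87)(0.165)² = 0.1071 kg·m².
Block: mg − T = ma. Pulley: TR = Iα. No-slip: a = αR, so T = (I/R²)a = 3.935·a.
Then mg = (m + 3.935)a, so a = (2.85)(9.81)/(2.85 + 3.935) = 4.121 m/s².
T = 3.935·a = 16.21 N.

T ≈ 16.2 N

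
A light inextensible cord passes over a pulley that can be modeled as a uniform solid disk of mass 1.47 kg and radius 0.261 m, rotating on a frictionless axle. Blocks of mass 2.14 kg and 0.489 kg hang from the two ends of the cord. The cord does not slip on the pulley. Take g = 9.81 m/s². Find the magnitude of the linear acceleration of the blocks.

I = ½MR² = (1/2)(1.47)(0.261)² = 0.05007 kg·m².
Heavier block: m₁g − T₁ = m₁a. Lighter block: T₂ − m₂g = m₂a.
Pulley: (T₁ − T₂)R = Iα = I(a/R), so T₁ − T₂ = (I/R²)a = (1/2)M_p a = 0.7350·a.
Adding the three: (m₁ − m₂)g = (m₁ + m₂ + 0.7350)a, so a = (2.14 − 0.489)(9.81)/(2.14 + 0.489 + 0.7350) = 4.815 m/s².

a ≈ 4.81 m/s²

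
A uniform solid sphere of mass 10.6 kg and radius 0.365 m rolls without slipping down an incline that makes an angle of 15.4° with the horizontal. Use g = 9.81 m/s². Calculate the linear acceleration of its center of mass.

a ≈ 1.86 m/s²

Translation along the incline: Mg sinθ − f = Ma.
Rotation about the center: fR = Iα with I = (2/5)MR². No-slip gives a = αR, so f = (I/R²)a = (2/5)M a.
Substituting: Mg sinθ = (1 + 0.4000)Ma, so a = g sinθ/(1 + 0.4000) = (9.81) sin 15.4° / 1.400 = 1.861 m/s².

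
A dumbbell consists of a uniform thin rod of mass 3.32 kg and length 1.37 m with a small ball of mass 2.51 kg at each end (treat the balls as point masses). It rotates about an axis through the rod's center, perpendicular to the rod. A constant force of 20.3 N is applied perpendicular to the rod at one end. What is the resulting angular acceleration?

I_rod = (1/12)ML² = (1/12)(3.32)(1.37)² = 0.5193 kg·m².
I_balls = 2·m·(L/2)² = 2(2.51)(0.6850)² = 2.356 kg·m².
Total I = 2.875 kg·m².
τ = F·(L/2) = (20.3)(0.685) = 13.91 N·m.
α = τ/I = 13.91/2.875 = 4.837 rad/s².

α ≈ 4.84 rad/s²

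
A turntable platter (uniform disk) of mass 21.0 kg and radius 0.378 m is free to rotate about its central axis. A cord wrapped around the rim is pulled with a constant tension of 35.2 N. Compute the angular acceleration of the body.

I = ½MR² = (1/2)(21.0)(0.378)² = 1.500 kg·m².
τ = F R = (35.2)(0.378) = 13.31 N·m.
Newton's second law for rotation, τ = Iα, gives α = τ/I = 13.31/1.500 = 8.869 rad/s².

α ≈ 8.87 rad/s²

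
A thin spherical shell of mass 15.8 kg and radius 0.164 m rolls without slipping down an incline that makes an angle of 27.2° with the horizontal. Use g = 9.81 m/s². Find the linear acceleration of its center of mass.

a ≈ 2.69 m/s²

Translation along the incline: Mg sinθ − f = Ma.
Rotation about the center: fR = Iα with I = (2/3)MR². No-slip gives a = αR, so f = (I/R²)a = (2/3)M a.
Substituting: Mg sinθ = (1 + 0.6667)Ma, so a = g sinθ/(1 + 0.6667) = (9.81) sin 27.2° / 1.667 = 2.690 m/s².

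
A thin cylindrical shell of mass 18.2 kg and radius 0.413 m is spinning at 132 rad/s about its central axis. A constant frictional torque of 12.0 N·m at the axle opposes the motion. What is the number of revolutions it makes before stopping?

I = MR² = (18.2)(0.413)² = 3.104 kg·m².
The net torque has magnitude 12.0 N·m, opposing ω.
|α| = τ/I = 12.00/3.104 = 3.866 rad/s² (deceleration).
ω² = ω₀² − 2|α|θ with ω = 0 ⇒ θ = ω₀²/(2|α|) = 2254 rad = 358.7 rev.

≈ 359 revolutions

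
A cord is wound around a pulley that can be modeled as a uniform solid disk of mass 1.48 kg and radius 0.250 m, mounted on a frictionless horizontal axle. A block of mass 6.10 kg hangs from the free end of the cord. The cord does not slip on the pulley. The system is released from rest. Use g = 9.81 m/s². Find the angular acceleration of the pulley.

I = ½MR² = (1/2)(1.48)(0.250)² = 0.04625 kg·m².
Block: mg − T = ma. Pulley: TR = Iα. No-slip: a = αR, so T = (I/R²)a = 0.7400·a.
Then mg = (m + 0.7400)a, so a = (6.10)(9.81)/(6.10 + 0.7400) = 8.749 m/s².
α = a/R = 8.749/0.250 = 34.99 rad/s².

α ≈ 35.0 rad/s²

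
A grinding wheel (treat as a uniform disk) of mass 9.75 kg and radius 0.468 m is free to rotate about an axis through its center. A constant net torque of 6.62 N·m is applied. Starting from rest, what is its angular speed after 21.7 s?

ω ≈ 135 rad/s

I = ½MR² = (1/2)(9.75)(0.468)² = 1.068 kg·m².
α = τ/I = 6.62/1.068 = 6.200 rad/s².
ω = ω₀ + αt = 0 + (6.200)(21.7) = 134.5 rad/s.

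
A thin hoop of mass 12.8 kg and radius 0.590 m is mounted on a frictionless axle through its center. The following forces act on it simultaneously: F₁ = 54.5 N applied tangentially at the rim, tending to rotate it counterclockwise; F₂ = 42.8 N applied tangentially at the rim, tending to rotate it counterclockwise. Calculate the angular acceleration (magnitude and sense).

α ≈ 12.9 rad/s², counterclockwise

I = MR² = (12.8)(0.590)² = 4.456 kg·m².
Taking counterclockwise as positive: τ₁ = +(54.5)(0.590) = +32.16 N·m; τ₂ = +(42.8)(0.590) = +25.25 N·m.
Net torque τ = 57.41 N·m.
α = τ/I = 57.41/4.456 = 12.88 rad/s².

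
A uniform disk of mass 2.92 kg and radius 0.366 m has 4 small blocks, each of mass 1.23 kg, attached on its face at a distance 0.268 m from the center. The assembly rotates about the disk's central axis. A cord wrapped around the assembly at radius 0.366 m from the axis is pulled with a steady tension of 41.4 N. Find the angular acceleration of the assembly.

I_disk = ½MR² = ½(2.92)(0.366)² = 0.1956 kg·m².
I_blocks = 4·m·r² = 4(1.23)(0.268)² = 0.3534 kg·m².
Total I = 0.5489 kg·m².
τ = F r = (41.4)(0.366) = 15.15 N·m.
α = τ/I = 15.15/0.5489 = 27.60 rad/s².

α ≈ 27.6 rad/s²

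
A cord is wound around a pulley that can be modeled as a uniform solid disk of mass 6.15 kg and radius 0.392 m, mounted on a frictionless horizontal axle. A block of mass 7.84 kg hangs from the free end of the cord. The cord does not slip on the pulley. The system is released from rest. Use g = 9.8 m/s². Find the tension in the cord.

T ≈ 21.6 N

I = ½MR² = (1/2)(6.15)(0.392)² = 0.4725 kg·m².
Block: mg − T = ma. Pulley: TR = Iα. No-slip: a = αR, so T = (I/R²)a = 3.075·a.
Then mg = (m + 3.075)a, so a = (7.84)(9.8)/(7.84 + 3.075) = 7.039 m/s².
T = 3.075·a = 21.65 N.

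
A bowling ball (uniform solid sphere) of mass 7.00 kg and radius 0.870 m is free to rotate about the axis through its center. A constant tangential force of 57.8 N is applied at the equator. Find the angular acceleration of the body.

α ≈ 23.7 rad/s²

I = (2/5)MR² = (2/5)(7.00)(0.870)² = 2.119 kg·m².
τ = F R = (57.8)(0.870) = 50.29 N·m.
Newton's second law for rotation, τ = Iα, gives α = τ/I = 50.29/2.119 = 23.73 rad/s².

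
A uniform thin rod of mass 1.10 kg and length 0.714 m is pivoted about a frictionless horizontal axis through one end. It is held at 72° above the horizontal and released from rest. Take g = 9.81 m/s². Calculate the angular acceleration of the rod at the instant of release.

α ≈ 6.37 rad/s²

About the pivot, I = (1/3)ML² = (1/3)(1.10)(0.714)² = 0.1869 kg·m².
The weight acts at the center, a distance L/2 = 0.3570 m from the pivot; τ = Mg(L/2) cos 72° = 1.190 N·m.
α = τ/I = 1.190/0.1869 = 6.369 rad/s².
(Equivalently α = (3g/(2L)) cos 72° = 6.369 rad/s².)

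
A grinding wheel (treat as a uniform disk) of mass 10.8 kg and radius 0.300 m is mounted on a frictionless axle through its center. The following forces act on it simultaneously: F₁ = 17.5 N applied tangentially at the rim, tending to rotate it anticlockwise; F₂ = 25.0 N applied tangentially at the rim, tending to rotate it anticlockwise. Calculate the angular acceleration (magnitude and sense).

I = ½MR² = (1/2)(10.8)(0.300)² = 0.4860 kg·m².
Taking anticlockwise as positive: τ₁ = +(17.5)(0.300) = +5.250 N·m; τ₂ = +(25.0)(0.300) = +7.500 N·m.
Net torque τ = 12.75 N·m.
α = τ/I = 12.75/0.4860 = 26.23 rad/s².

α ≈ 26.2 rad/s², anticlockwise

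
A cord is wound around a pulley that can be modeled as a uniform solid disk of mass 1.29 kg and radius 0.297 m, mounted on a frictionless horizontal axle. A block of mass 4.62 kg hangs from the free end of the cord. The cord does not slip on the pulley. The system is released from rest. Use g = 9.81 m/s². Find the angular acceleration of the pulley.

α ≈ 29.0 rad/s²

I = ½MR² = (1/2)(1.29)(0.297)² = 0.05689 kg·m².
Block: mg − T = ma. Pulley: TR = Iα. No-slip: a = αR, so T = (I/R²)a = 0.6450·a.
Then mg = (m + 0.6450)a, so a = (4.62)(9.81)/(4.62 + 0.6450) = 8.608 m/s².
α = a/R = 8.608/0.297 = 28.98 rad/s².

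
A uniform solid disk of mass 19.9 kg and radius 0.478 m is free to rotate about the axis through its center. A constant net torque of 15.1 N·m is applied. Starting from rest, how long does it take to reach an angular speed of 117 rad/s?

t ≈ 17.6 s

I = ½MR² = (1/2)(19.9)(0.478)² = 2.273 kg·m².
α = τ/I = 15.1/2.273 = 6.642 rad/s².
ω = αt ⇒ t = ω/α = 117/6.642 = 17.62 s.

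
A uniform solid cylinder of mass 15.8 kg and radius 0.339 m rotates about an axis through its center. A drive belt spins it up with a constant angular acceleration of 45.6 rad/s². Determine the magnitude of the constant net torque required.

I = ½MR² = (1/2)(15.8)(0.339)² = 0.9079 kg·m².
τ = Iα = (0.9079)(45.60) = 41.40 N·m.

τ ≈ 41.4 N·m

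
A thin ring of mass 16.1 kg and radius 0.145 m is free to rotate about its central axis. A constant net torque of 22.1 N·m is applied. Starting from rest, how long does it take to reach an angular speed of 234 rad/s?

I = MR² = (16.1)(0.145)² = 0.3385 kg·m².
α = τ/I = 22.1/0.3385 = 65.29 rad/s².
ω = αt ⇒ t = ω/α = 234/65.29 = 3.584 s.

t ≈ 3.58 s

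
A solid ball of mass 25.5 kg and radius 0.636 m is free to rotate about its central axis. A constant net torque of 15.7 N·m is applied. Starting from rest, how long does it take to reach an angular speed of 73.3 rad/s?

t ≈ 19.3 s

I = (2/5)MR² = (2/5)(25.5)(0.636)² = 4.126 kg·m².
α = τ/I = 15.7/4.126 = 3.805 rad/s².
ω = αt ⇒ t = ω/α = 73.3/3.805 = 19.26 s.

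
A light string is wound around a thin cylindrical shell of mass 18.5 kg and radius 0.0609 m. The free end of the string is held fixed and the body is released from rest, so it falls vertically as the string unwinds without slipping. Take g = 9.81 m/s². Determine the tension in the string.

T ≈ 90.7 N

Translation: Mg − T = Ma. Rotation about the center: TR = Iα with I = MR².
With a = αR: T = (I/R²)a = M a, so Mg = (1 + 1.000)Ma.
a = g/(1 + 1.000) = 9.81/2.000 = 4.905 m/s².
T = 1.000·M·a = (1.000)(18.5)(4.905) = 90.74 N.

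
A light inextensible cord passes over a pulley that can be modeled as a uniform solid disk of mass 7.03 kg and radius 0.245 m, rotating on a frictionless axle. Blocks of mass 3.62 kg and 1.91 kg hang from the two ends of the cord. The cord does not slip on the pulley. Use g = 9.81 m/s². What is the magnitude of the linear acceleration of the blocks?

a ≈ 1.85 m/s²

I = ½MR² = (1/2)(7.03)(0.245)² = 0.2110 kg·m².
Heavier block: m₁g − T₁ = m₁a. Lighter block: T₂ − m₂g = m₂a.
Pulley: (T₁ − T₂)R = Iα = I(a/R), so T₁ − T₂ = (I/R²)a = (1/2)M_p a = 3.515·a.
Adding the three: (m₁ − m₂)g = (m₁ + m₂ + 3.515)a, so a = (3.62 − 1.91)(9.81)/(3.62 + 1.91 + 3.515) = 1.855 m/s².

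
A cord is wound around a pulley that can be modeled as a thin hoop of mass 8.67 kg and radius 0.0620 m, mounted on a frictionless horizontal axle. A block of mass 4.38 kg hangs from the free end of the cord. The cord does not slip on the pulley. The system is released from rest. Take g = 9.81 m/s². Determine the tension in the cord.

I = MR² = (8.67)(0.0620)² = 0.03333 kg·m².
Block: mg − T = ma. Pulley: TR = Iα. No-slip: a = αR, so T = (I/R²)a = 8.670·a.
Then mg = (m + 8.670)a, so a = (4.38)(9.81)/(4.38 + 8.670) = 3.293 m/s².
T = 8.670·a = 28.55 N.

T ≈ 28.5 N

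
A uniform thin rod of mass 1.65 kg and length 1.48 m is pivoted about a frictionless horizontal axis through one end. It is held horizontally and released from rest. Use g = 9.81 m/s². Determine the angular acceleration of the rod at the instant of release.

α ≈ 9.94 rad/s²

About the pivot, I = (1/3)ML² = (1/3)(1.65)(1.48)² = 1.205 kg·m².
The weight acts at the center, a distance L/2 = 0.7400 m from the pivot; τ = Mg(L/2) = 11.98 N·m.
α = τ/I = 11.98/1.205 = 9.943 rad/s².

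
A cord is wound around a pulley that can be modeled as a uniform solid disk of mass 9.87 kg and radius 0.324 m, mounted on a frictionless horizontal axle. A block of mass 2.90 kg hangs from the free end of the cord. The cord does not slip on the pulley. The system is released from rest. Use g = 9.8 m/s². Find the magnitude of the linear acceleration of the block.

I = ½MR² = (1/2)(9.87)(0.324)² = 0.5181 kg·m².
Block: mg − T = ma. Pulley: TR = Iα. No-slip: a = αR, so T = (I/R²)a = 4.935·a.
Then mg = (m + 4.935)a, so a = (2.90)(9.8)/(2.90 + 4.935) = 3.627 m/s².

a ≈ 3.63 m/s²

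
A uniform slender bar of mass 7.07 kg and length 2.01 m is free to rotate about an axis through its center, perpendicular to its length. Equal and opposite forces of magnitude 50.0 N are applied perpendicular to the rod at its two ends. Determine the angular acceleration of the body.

I = (1/12)ML² = (1/12)(7.07)(2.01)² = 2.380 kg·m².
The couple gives τ = F·(L/2) + F·(L/2) = F L = (50.0)(2.01) = 100.5 N·m.
Newton's second law for rotation, τ = Iα, gives α = τ/I = 100.5/2.380 = 42.22 rad/s².

α ≈ 42.2 rad/s²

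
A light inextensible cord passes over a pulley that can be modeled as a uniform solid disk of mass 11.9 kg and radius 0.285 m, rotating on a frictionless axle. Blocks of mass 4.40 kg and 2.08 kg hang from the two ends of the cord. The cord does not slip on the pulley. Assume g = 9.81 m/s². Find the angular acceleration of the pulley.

α ≈ 6.42 rad/s²

I = ½MR² = (1/2)(11.9)(0.285)² = 0.4833 kg·m².
Heavier block: m₁g − T₁ = m₁a. Lighter block: T₂ − m₂g = m₂a.
Pulley: (T₁ − T₂)R = Iα = I(a/R), so T₁ − T₂ = (I/R²)a = (1/2)M_p a = 5.950·a.
Adding the three: (m₁ − m₂)g = (m₁ + m₂ + 5.950)a, so a = (4.40 − 2.08)(9.81)/(4.40 + 2.08 + 5.950) = 1.831 m/s².
α = a/R = 1.831/0.285 = 6.425 rad/s².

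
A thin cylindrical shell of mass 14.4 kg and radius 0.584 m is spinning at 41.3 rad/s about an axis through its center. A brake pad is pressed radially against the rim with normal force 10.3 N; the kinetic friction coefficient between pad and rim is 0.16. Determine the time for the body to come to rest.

t ≈ 211 s

I = MR² = (14.4)(0.584)² = 4.911 kg·m².
Friction force f = μN = (0.16)(10.3) = 1.648 N at the rim; torque magnitude τ = fR = 0.9624 N·m, opposing ω.
|α| = τ/I = 0.9624/4.911 = 0.1960 rad/s² (deceleration).
0 = ω₀ − |α|t ⇒ t = ω₀/|α| = 41.3/0.1960 = 210.8 s.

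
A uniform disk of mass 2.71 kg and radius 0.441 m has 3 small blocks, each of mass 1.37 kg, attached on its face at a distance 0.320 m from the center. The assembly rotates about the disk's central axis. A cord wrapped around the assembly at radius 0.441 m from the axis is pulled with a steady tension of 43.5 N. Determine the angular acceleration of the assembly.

α ≈ 28.0 rad/s²

I_disk = ½MR² = ½(2.71)(0.441)² = 0.2635 kg·m².
I_blocks = 3·m·r² = 3(1.37)(0.320)² = 0.4209 kg·m².
Total I = 0.6844 kg·m².
τ = F r = (43.5)(0.441) = 19.18 N·m.
α = τ/I = 19.18/0.6844 = 28.03 rad/s².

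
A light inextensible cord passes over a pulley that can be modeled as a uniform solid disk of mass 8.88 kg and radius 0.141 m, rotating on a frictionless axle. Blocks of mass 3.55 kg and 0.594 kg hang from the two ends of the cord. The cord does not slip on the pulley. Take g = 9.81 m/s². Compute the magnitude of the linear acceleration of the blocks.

a ≈ 3.38 m/s²

I = ½MR² = (1/2)(8.88)(0.141)² = 0.08827 kg·m².
Heavier block: m₁g − T₁ = m₁a. Lighter block: T₂ − m₂g = m₂a.
Pulley: (T₁ − T₂)R = Iα = I(a/R), so T₁ − T₂ = (I/R²)a = (1/2)M_p a = 4.440·a.
Adding the three: (m₁ − m₂)g = (m₁ + m₂ + 4.440)a, so a = (3.55 − 0.594)(9.81)/(3.55 + 0.594 + 4.440) = 3.378 m/s².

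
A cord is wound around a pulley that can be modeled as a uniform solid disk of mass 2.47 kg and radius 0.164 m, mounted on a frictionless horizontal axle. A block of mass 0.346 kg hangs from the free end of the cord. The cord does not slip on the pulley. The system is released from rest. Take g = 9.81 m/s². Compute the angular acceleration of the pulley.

α ≈ 13.1 rad/s²

I = ½MR² = (1/2)(2.47)(0.164)² = 0.03322 kg·m².
Block: mg − T = ma. Pulley: TR = Iα. No-slip: a = αR, so T = (I/R²)a = 1.235·a.
Then mg = (m + 1.235)a, so a = (0.346)(9.81)/(0.346 + 1.235) = 2.147 m/s².
α = a/R = 2.147/0.164 = 13.09 rad/s².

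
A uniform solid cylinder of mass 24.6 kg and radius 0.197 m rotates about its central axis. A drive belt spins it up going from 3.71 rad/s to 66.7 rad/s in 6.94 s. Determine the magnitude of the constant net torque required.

τ ≈ 4.33 N·m

I = ½MR² = (1/2)(24.6)(0.197)² = 0.4774 kg·m².
α = Δω/Δt = (66.7 − 3.71)/6.94 = 9.076 rad/s².
τ = Iα = (0.4774)(9.076) = 4.333 N·m.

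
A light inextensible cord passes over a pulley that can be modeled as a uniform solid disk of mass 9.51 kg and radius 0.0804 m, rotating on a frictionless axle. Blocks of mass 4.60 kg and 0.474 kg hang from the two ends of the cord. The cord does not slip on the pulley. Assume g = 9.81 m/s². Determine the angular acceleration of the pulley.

I = ½MR² = (1/2)(9.51)(0.0804)² = 0.03074 kg·m².
Heavier block: m₁g − T₁ = m₁a. Lighter block: T₂ − m₂g = m₂a.
Pulley: (T₁ − T₂)R = Iα = I(a/R), so T₁ − T₂ = (I/R²)a = (1/2)M_p a = 4.755·a.
Adding the three: (m₁ − m₂)g = (m₁ + m₂ + 4.755)a, so a = (4.60 − 0.474)(9.81)/(4.60 + 0.474 + 4.755) = 4.118 m/s².
α = a/R = 4.118/0.0804 = 51.22 rad/s².

α ≈ 51.2 rad/s²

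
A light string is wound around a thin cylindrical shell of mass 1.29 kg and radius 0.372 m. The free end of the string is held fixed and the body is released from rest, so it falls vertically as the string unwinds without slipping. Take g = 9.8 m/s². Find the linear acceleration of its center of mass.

a ≈ 4.90 m/s²

Translation: Mg − T = Ma. Rotation about the center: TR = Iα with I = MR².
With a = αR: T = (I/R²)a = M a, so Mg = (1 + 1.000)Ma.
a = g/(1 + 1.000) = 9.8/2.000 = 4.900 m/s².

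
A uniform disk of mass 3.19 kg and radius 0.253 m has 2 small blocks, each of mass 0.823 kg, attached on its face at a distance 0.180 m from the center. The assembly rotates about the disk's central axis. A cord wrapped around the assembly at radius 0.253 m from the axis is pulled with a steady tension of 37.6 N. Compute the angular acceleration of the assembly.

I_disk = ½MR² = ½(3.19)(0.253)² = 0.1021 kg·m².
I_blocks = 2·m·r² = 2(0.823)(0.180)² = 0.05333 kg·m².
Total I = 0.1554 kg·m².
τ = F r = (37.6)(0.253) = 9.513 N·m.
α = τ/I = 9.513/0.1554 = 61.21 rad/s².

α ≈ 61.2 rad/s²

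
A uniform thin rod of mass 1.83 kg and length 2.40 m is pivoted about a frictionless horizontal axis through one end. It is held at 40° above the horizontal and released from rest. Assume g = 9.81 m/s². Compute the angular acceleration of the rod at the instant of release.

About the pivot, I = (1/3)ML² = (1/3)(1.83)(2.40)² = 3.514 kg·m².
The weight acts at the center, a distance L/2 = 1.200 m from the pivot; τ = Mg(L/2) cos 40° = 16.50 N·m.
α = τ/I = 16.50/3.514 = 4.697 rad/s².

α ≈ 4.70 rad/s²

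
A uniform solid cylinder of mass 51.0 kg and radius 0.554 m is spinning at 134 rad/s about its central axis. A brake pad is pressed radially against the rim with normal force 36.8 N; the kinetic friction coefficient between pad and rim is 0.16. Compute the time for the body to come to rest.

I = ½MR² = (1/2)(51.0)(0.554)² = 7.826 kg·m².
Friction force f = μN = (0.16)(36.8) = 5.888 N at the rim; torque magnitude τ = fR = 3.262 N·m, opposing ω.
|α| = τ/I = 3.262/7.826 = 0.4168 rad/s² (deceleration).
0 = ω₀ − |α|t ⇒ t = ω₀/|α| = 134/0.4168 = 321.5 s.

t ≈ 322 s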